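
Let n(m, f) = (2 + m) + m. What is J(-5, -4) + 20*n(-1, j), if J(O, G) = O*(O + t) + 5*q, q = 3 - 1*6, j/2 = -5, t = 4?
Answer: -10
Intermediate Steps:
j = -10 (j = 2*(-5) = -10)
n(m, f) = 2 + 2*m
q = -3 (q = 3 - 6 = -3)
J(O, G) = -15 + O*(4 + O) (J(O, G) = O*(O + 4) + 5*(-3) = O*(4 + O) - 15 = -15 + O*(4 + O))
J(-5, -4) + 20*n(-1, j) = (-15 + (-5)**2 + 4*(-5)) + 20*(2 + 2*(-1)) = (-15 + 25 - 20) + 20*(2 - 2) = -10 + 20*0 = -10 + 0 = -10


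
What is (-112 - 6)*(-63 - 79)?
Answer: 16756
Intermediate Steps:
(-112 - 6)*(-63 - 79) = -118*(-142) = 16756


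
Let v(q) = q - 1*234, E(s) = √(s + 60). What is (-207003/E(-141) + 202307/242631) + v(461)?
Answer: 55279544/242631 + 69001*I/3 ≈ 227.83 + 23000.0*I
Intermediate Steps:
E(s) = √(60 + s)
v(q) = -234 + q (v(q) = q - 234 = -234 + q)
(-207003/E(-141) + 202307/242631) + v(461) = (-207003/√(60 - 141) + 202307/242631) + (-234 + 461) = (-207003*(-I/9) + 202307*(1/242631)) + 227 = (-207003*(-I/9) + 202307/242631) + 227 = (-(-69001)*I/3 + 202307/242631) + 227 = (69001*I/3 + 202307/242631) + 227 = (202307/242631 + 69001*I/3) + 227 = 55279544/242631 + 69001*I/3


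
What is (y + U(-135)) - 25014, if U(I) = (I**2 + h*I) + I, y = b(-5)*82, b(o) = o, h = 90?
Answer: -19484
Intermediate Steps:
y = -410 (y = -5*82 = -410)
U(I) = I**2 + 91*I (U(I) = (I**2 + 90*I) + I = I**2 + 91*I)
(y + U(-135)) - 25014 = (-410 - 135*(91 - 135)) - 25014 = (-410 - 135*(-44)) - 25014 = (-410 + 5940) - 25014 = 5530 - 25014 = -19484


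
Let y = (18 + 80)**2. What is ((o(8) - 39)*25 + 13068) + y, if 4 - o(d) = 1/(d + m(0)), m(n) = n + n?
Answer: 174351/8 ≈ 21794.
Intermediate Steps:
m(n) = 2*n
o(d) = 4 - 1/d (o(d) = 4 - 1/(d + 2*0) = 4 - 1/(d + 0) = 4 - 1/d)
y = 9604 (y = 98**2 = 9604)
((o(8) - 39)*25 + 13068) + y = (((4 - 1/8) - 39)*25 + 13068) + 9604 = ((31/8 - 39)*25 + 13068) + 9604 = (-281/8*25 + 13068) + 9604 = (-7025/8 + 13068) + 9604 = 97519/8 + 9604 = 174351/8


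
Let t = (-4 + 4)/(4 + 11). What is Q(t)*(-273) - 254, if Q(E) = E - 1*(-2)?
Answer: -800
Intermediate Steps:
t = 0 (t = 0/15 = 0*(1/15) = 0)
Q(E) = 2 + E (Q(E) = E + 2 = 2 + E)
Q(t)*(-273) - 254 = (2 + 0)*(-273) - 254 = 2*(-273) - 254 = -546 - 254 = -800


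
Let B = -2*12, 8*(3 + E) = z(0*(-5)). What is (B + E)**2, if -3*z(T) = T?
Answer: 729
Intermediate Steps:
z(T) = -T/3
E = -3 (E = -3 + (-0*(-5))/8 = -3 + (-1/3*0)/8 = -3 + (1/8)*0 = -3 + 0 = -3)
B = -24
(B + E)**2 = (-24 - 3)**2 = (-27)**2 = 729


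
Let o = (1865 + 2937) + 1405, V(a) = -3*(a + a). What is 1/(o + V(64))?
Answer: 1/5823 ≈ 0.00017173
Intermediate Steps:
V(a) = -6*a
o = 6207 (o = 4802 + 1405 = 6207)
1/(o + V(64)) = 1/(6207 - 6*64) = 1/(6207 - 384) = 1/5823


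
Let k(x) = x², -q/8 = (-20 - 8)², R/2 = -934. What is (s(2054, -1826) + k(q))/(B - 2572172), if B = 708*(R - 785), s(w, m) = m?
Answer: -19668079/2225248 ≈ -8.8386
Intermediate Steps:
R = -1868 (R = 2*(-934) = -1868)
B = -1878324 (B = 708*(-1868 - 785) = 708*(-2653) = -1878324)
q = -6272 (q = -8*(-20 - 8)² = -8*(-28)² = -8*784 = -6272)
(s(2054, -1826) + k(q))/(B - 2572172) = (-1826 + (-6272)²)/(-1878324 - 2572172) = (-1826 + 39337984)/(-4450496) = 39336158*(-1/4450496) = -19668079/2225248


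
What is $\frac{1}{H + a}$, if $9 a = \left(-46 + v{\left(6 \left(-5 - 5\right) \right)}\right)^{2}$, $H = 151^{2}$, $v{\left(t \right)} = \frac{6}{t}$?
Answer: $\frac{900}{20733421} \approx 4.3408 \cdot 10^{-5}$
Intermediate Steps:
$H = 22801$
$a = \frac{212521}{900}$ ($a = \frac{\left(-46 + \frac{6}{6 \left(-5 - 5\right)}\right)^{2}}{9} = \frac{\left(-46 + \frac{6}{6 \left(-10\right)}\right)^{2}}{9} = \frac{\left(-46 + \frac{6}{-60}\right)^{2}}{9} = \frac{\left(-46 + 6 \left(- \frac{1}{60}\right)\right)^{2}}{9} = \frac{\left(-46 - \frac{1}{10}\right)^{2}}{9} = \frac{\left(- \frac{461}{10}\right)^{2}}{9} = \frac{1}{9} \cdot \frac{212521}{100} = \frac{212521}{900} \approx 236.13$)
$\frac{1}{H + a} = \frac{1}{22801 + \frac{212521}{900}} = \frac{1}{\frac{20733421}{900}} = \frac{900}{20733421}$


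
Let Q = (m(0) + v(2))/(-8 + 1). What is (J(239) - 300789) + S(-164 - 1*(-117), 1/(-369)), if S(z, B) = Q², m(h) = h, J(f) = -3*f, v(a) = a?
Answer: -14773790/49 ≈ -3.0151e+5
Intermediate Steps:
Q = -2/7 (Q = (0 + 2)/(-8 + 1) = 2/(-7) = 2*(-⅐) = -2/7 ≈ -0.28571)
S(z, B) = 4/49 (S(z, B) = (-2/7)² = 4/49)
(J(239) - 300789) + S(-164 - 1*(-117), 1/(-369)) = (-3*239 - 300789) + 4/49 = (-717 - 300789) + 4/49 = -301506 + 4/49 = -14773790/49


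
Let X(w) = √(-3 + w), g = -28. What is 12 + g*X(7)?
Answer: -44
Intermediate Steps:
12 + g*X(7) = 12 - 28*√(-3 + 7) = 12 - 28*√4 = 12 - 28*2 = 12 - 56 = -44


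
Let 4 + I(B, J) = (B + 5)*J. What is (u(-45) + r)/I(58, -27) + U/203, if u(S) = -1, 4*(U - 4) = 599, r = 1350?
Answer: -46813/1384460 ≈ -0.033813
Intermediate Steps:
U = 615/4 (U = 4 + (¼)*599 = 4 + 599/4 = 615/4 ≈ 153.75)
I(B, J) = -4 + J*(5 + B) (I(B, J) = -4 + (B + 5)*J = -4 + (5 + B)*J = -4 + J*(5 + B))
(u(-45) + r)/I(58, -27) + U/203 = (-1 + 1350)/(-4 + 5*(-27) + 58*(-27)) + (615/4)/203 = 1349/(-4 - 135 - 1566) + (615/4)*(1/203) = 1349/(-1705) + 615/812 = 1349*(-1/1705) + 615/812 = -1349/1705 + 615/812 = -46813/1384460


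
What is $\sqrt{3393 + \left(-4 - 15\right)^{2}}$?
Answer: $\sqrt{3754} \approx 61.27$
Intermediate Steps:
$\sqrt{3393 + \left(-4 - 15\right)^{2}} = \sqrt{3393 + \left(-19\right)^{2}} = \sqrt{3393 + 361} = \sqrt{3754}$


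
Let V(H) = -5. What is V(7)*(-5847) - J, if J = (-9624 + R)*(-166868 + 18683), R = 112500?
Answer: 15244709295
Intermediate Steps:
J = -15244680060 (J = (-9624 + 112500)*(-166868 + 18683) = 102876*(-148185) = -15244680060)
V(7)*(-5847) - J = -5*(-5847) - 1*(-15244680060) = 29235 + 15244680060 = 15244709295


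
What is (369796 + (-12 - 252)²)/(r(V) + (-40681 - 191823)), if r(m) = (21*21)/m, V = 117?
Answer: -5713396/3022503 ≈ -1.8903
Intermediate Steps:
r(m) = 441/m
(369796 + (-12 - 252)²)/(r(V) + (-40681 - 191823)) = (369796 + (-12 - 252)²)/(441/117 + (-40681 - 191823)) = (369796 + (-264)²)/(441*(1/117) - 232504) = (369796 + 69696)/(49/13 - 232504) = 439492/(-3022503/13) = 439492*(-13/3022503) = -5713396/3022503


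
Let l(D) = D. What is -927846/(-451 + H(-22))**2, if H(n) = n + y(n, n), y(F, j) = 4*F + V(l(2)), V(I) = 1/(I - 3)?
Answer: -463923/157922 ≈ -2.9377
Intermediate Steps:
V(I) = 1/(-3 + I)
y(F, j) = -1 + 4*F (y(F, j) = 4*F + 1/(-3 + 2) = 4*F + 1/(-1) = 4*F - 1 = -1 + 4*F)
H(n) = -1 + 5*n (H(n) = n + (-1 + 4*n) = -1 + 5*n)
-927846/(-451 + H(-22))**2 = -927846/(-451 + (-1 + 5*(-22)))**2 = -927846/(-451 + (-1 - 110))**2 = -927846/(-451 - 111)**2 = -927846/((-562)**2) = -927846/315844 = -927846*1/315844 = -463923/157922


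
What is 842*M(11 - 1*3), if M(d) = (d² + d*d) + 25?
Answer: 128826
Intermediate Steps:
M(d) = 25 + 2*d² (M(d) = (d² + d²) + 25 = 2*d² + 25 = 25 + 2*d²)
842*M(11 - 1*3) = 842*(25 + 2*(11 - 1*3)²) = 842*(25 + 2*(11 - 3)²) = 842*(25 + 2*8²) = 842*(25 + 2*64) = 842*(25 + 128) = 842*153 = 128826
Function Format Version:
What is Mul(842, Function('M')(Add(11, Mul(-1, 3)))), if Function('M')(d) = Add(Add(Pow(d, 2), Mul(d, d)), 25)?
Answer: 128826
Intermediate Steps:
Function('M')(d) = Add(25, Mul(2, Pow(d, 2))) (Function('M')(d) = Add(Add(Pow(d, 2), Pow(d, 2)), 25) = Add(Mul(2, Pow(d, 2)), 25) = Add(25, Mul(2, Pow(d, 2))))
Mul(842, Function('M')(Add(11, Mul(-1, 3)))) = Mul(842, Add(25, Mul(2, Pow(Add(11, Mul(-1, 3)), 2)))) = Mul(842, Add(25, Mul(2, Pow(Add(11, -3), 2)))) = Mul(842, Add(25, Mul(2, Pow(8, 2)))) = Mul(842, Add(25, Mul(2, 64))) = Mul(842, Add(25, 128)) = Mul(842, 153) = 128826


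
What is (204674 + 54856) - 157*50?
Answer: 251680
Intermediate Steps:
(204674 + 54856) - 157*50 = 259530 - 7850 = 251680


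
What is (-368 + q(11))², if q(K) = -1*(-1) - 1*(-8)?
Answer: 128881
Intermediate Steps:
q(K) = 9 (q(K) = 1 + 8 = 9)
(-368 + q(11))² = (-368 + 9)² = (-359)² = 128881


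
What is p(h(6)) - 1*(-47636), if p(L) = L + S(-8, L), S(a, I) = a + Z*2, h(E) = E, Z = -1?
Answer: 47632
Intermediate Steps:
S(a, I) = -2 + a (S(a, I) = a - 1*2 = a - 2 = -2 + a)
p(L) = -10 + L (p(L) = L + (-2 - 8) = L - 10 = -10 + L)
p(h(6)) - 1*(-47636) = (-10 + 6) - 1*(-47636) = -4 + 47636 = 47632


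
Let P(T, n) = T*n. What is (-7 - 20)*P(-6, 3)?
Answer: 486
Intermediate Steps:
(-7 - 20)*P(-6, 3) = (-7 - 20)*(-6*3) = -27*(-18) = 486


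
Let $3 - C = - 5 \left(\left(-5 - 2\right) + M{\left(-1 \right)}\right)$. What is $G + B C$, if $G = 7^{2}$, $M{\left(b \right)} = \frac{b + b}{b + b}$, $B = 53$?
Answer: $-1382$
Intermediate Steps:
$M{\left(b \right)} = 1$ ($M{\left(b \right)} = \frac{2 b}{2 b} = 2 b \frac{1}{2 b} = 1$)
$G = 49$
$C = -27$ ($C = 3 - - 5 \left(\left(-5 - 2\right) + 1\right) = 3 - - 5 \left(-7 + 1\right) = 3 - \left(-5\right) \left(-6\right) = 3 - 30 = -27$)
$G + B C = 49 + 53 \left(-27\right) = 49 - 1431 = -1382$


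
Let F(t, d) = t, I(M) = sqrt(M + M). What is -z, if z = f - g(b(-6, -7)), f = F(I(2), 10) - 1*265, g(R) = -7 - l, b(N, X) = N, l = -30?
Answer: 286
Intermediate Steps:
I(M) = sqrt(2)*sqrt(M) (I(M) = sqrt(2*M) = sqrt(2)*sqrt(M))
g(R) = 23 (g(R) = -7 - 1*(-30) = -7 + 30 = 23)
f = -263 (f = sqrt(2)*sqrt(2) - 1*265 = 2 - 265 = -263)
z = -286 (z = -263 - 1*23 = -263 - 23 = -286)
-z = -1*(-286) = 286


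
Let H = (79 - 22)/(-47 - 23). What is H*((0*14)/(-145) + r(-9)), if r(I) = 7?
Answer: -57/10 ≈ -5.7000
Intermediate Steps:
H = -57/70 (H = 57/(-70) = 57*(-1/70) = -57/70 ≈ -0.81429)
H*((0*14)/(-145) + r(-9)) = -57*((0*14)/(-145) + 7)/70 = -57*(0*(-1/145) + 7)/70 = -57*(0 + 7)/70 = -57/70*7 = -57/10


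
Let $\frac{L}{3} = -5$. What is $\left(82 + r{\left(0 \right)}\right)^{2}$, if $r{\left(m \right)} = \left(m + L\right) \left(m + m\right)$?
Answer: $6724$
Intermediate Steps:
$L = -15$ ($L = 3 \left(-5\right) = -15$)
$r{\left(m \right)} = 2 m \left(-15 + m\right)$ ($r{\left(m \right)} = \left(m - 15\right) \left(m + m\right) = \left(-15 + m\right) 2 m = 2 m \left(-15 + m\right)$)
$\left(82 + r{\left(0 \right)}\right)^{2} = \left(82 + 2 \cdot 0 \left(-15 + 0\right)\right)^{2} = \left(82 + 2 \cdot 0 \left(-15\right)\right)^{2} = \left(82 + 0\right)^{2} = 82^{2} = 6724$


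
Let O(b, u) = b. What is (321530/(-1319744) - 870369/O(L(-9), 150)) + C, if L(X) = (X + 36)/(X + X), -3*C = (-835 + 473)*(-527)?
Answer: 1022777362313/1979616 ≈ 5.1665e+5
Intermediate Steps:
C = -190774/3 (C = -(-835 + 473)*(-527)/3 = -(-362)*(-527)/3 = -⅓*190774 = -190774/3 ≈ -63591.)
L(X) = (36 + X)/(2*X) (L(X) = (36 + X)/((2*X)) = (36 + X)*(1/(2*X)) = (36 + X)/(2*X))
(321530/(-1319744) - 870369/O(L(-9), 150)) + C = (321530/(-1319744) - 870369*(-18/(36 - 9))) - 190774/3 = (321530*(-1/1319744) - 870369/((½)*(-⅑)*27)) - 190774/3 = (-160765/659872 - 870369/(-3/2)) - 190774/3 = (-160765/659872 - 870369*(-⅔)) - 190774/3 = (-160765/659872 + 580246) - 190774/3 = 382887927747/659872 - 190774/3 = 1022777362313/1979616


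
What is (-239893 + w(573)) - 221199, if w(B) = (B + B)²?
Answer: 852224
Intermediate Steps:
w(B) = 4*B² (w(B) = (2*B)² = 4*B²)
(-239893 + w(573)) - 221199 = (-239893 + 4*573²) - 221199 = (-239893 + 4*328329) - 221199 = (-239893 + 1313316) - 221199 = 1073423 - 221199 = 852224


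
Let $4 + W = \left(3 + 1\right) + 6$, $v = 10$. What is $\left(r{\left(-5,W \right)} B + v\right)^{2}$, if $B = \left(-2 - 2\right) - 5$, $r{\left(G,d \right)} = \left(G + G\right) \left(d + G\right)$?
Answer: $10000$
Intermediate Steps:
$W = 6$ ($W = -4 + \left(\left(3 + 1\right) + 6\right) = -4 + \left(4 + 6\right) = -4 + 10 = 6$)
$r{\left(G,d \right)} = 2 G \left(G + d\right)$
$B = -9$ ($B = -4 - 5 = -9$)
$\left(r{\left(-5,W \right)} B + v\right)^{2} = \left(2 \left(-5\right) \left(-5 + 6\right) \left(-9\right) + 10\right)^{2} = \left(2 \left(-5\right) 1 \left(-9\right) + 10\right)^{2} = \left(\left(-10\right) \left(-9\right) + 10\right)^{2} = \left(90 + 10\right)^{2} = 100^{2} = 10000$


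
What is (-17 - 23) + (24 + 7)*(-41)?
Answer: -1311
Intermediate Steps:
(-17 - 23) + (24 + 7)*(-41) = -40 + 31*(-41) = -40 - 1271 = -1311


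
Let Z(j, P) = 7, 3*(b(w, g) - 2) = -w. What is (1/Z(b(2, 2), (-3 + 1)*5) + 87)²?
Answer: 372100/49 ≈ 7593.9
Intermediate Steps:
b(w, g) = 2 - w/3 (b(w, g) = 2 + (-w)/3 = 2 - w/3)
(1/Z(b(2, 2), (-3 + 1)*5) + 87)² = (1/7 + 87)² = (⅐ + 87)² = (610/7)² = 372100/49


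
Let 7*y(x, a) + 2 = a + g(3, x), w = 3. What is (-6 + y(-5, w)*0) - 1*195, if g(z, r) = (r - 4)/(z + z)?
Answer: -201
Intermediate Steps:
g(z, r) = (-4 + r)/(2*z) (g(z, r) = (-4 + r)/((2*z)) = (-4 + r)*(1/(2*z)) = (-4 + r)/(2*z))
y(x, a) = -8/21 + a/7 + x/42 (y(x, a) = -2/7 + (a + (½)*(-4 + x)/3)/7 = -2/7 + (a + (½)*(⅓)*(-4 + x))/7 = -2/7 + (a + (-⅔ + x/6))/7 = -2/7 + (-⅔ + a + x/6)/7 = -2/7 + (-2/21 + a/7 + x/42) = -8/21 + a/7 + x/42)
(-6 + y(-5, w)*0) - 1*195 = (-6 + (-8/21 + (⅐)*3 + (1/42)*(-5))*0) - 1*195 = (-6 + (-8/21 + 3/7 - 5/42)*0) - 195 = (-6 - 1/14*0) - 195 = (-6 + 0) - 195 = -6 - 195 = -201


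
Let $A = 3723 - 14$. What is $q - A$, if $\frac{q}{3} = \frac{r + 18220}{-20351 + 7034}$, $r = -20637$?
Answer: $- \frac{16461834}{4439} \approx -3708.5$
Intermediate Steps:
$A = 3709$
$q = \frac{2417}{4439}$ ($q = 3 \frac{-20637 + 18220}{-20351 + 7034} = 3 \left(- \frac{2417}{-13317}\right) = 3 \left(\left(-2417\right) \left(- \frac{1}{13317}\right)\right) = 3 \cdot \frac{2417}{13317} = \frac{2417}{4439} \approx 0.54449$)
$q - A = \frac{2417}{4439} - 3709 = - \frac{16461834}{4439}$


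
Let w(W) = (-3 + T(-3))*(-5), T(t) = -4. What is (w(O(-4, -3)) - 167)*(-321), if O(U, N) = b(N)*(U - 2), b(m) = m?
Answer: 42372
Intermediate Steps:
O(U, N) = N*(-2 + U) (O(U, N) = N*(U - 2) = N*(-2 + U))
w(W) = 35 (w(W) = (-3 - 4)*(-5) = -7*(-5) = 35)
(w(O(-4, -3)) - 167)*(-321) = (35 - 167)*(-321) = -132*(-321) = 42372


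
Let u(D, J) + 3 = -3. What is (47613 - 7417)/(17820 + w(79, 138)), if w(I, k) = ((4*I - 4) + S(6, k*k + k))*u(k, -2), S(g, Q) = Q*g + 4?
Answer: -10049/168657 ≈ -0.059582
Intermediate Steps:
u(D, J) = -6 (u(D, J) = -3 - 3 = -6)
S(g, Q) = 4 + Q*g
w(I, k) = -36*k - 36*k² - 24*I (w(I, k) = ((4*I - 4) + (4 + (k*k + k)*6))*(-6) = ((-4 + 4*I) + (4 + (k² + k)*6))*(-6) = ((-4 + 4*I) + (4 + (k + k²)*6))*(-6) = ((-4 + 4*I) + (4 + (6*k + 6*k²)))*(-6) = ((-4 + 4*I) + (4 + 6*k + 6*k²))*(-6) = (4*I + 6*k + 6*k²)*(-6) = -36*k - 36*k² - 24*I)
(47613 - 7417)/(17820 + w(79, 138)) = (47613 - 7417)/(17820 + (-24*79 - 36*138*(1 + 138))) = 40196/(17820 + (-1896 - 36*138*139)) = 40196/(17820 + (-1896 - 690552)) = 40196/(17820 - 692448) = 40196/(-674628) = 40196*(-1/674628) = -10049/168657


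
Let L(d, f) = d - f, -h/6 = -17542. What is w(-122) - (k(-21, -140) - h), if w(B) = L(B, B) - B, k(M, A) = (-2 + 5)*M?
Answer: 105437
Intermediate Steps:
h = 105252 (h = -6*(-17542) = 105252)
k(M, A) = 3*M
w(B) = -B (w(B) = (B - B) - B = 0 - B = -B)
w(-122) - (k(-21, -140) - h) = -1*(-122) - (3*(-21) - 1*105252) = 122 - (-63 - 105252) = 122 - 1*(-105315) = 122 + 105315 = 105437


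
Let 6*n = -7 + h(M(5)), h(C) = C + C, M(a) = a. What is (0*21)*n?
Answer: 0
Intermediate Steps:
h(C) = 2*C
n = 1/2 (n = (-7 + 2*5)/6 = (-7 + 10)/6 = (1/6)*3 = 1/2 ≈ 0.50000)
(0*21)*n = (0*21)*(1/2) = 0*(1/2) = 0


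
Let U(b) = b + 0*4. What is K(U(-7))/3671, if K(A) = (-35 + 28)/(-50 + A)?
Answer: 7/209247 ≈ 3.3453e-5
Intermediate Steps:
U(b) = b (U(b) = b + 0 = b)
K(A) = -7/(-50 + A)
K(U(-7))/3671 = -7/(-50 - 7)/3671 = -7/(-57)*(1/3671) = -7*(-1/57)*(1/3671) = (7/57)*(1/3671) = 7/209247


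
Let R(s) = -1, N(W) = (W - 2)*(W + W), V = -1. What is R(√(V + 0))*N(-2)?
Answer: -16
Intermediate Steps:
N(W) = 2*W*(-2 + W) (N(W) = (-2 + W)*(2*W) = 2*W*(-2 + W))
R(√(V + 0))*N(-2) = -2*(-2)*(-2 - 2) = -2*(-2)*(-4) = -1*16 = -16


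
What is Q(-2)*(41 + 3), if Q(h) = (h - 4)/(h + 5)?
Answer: -88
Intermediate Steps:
Q(h) = (-4 + h)/(5 + h)
Q(-2)*(41 + 3) = ((-4 - 2)/(5 - 2))*(41 + 3) = (-6/3)*44 = ((1/3)*(-6))*44 = -2*44 = -88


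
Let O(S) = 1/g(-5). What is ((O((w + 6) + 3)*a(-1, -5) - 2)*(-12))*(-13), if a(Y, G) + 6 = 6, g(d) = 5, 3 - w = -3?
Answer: -312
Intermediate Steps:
w = 6 (w = 3 - 1*(-3) = 3 + 3 = 6)
a(Y, G) = 0 (a(Y, G) = -6 + 6 = 0)
O(S) = 1/5
((O((w + 6) + 3)*a(-1, -5) - 2)*(-12))*(-13) = (((1/5)*0 - 2)*(-12))*(-13) = ((0 - 2)*(-12))*(-13) = -2*(-12)*(-13) = 24*(-13) = -312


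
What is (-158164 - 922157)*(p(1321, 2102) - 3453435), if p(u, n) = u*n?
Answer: 731045658453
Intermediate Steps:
p(u, n) = n*u
(-158164 - 922157)*(p(1321, 2102) - 3453435) = (-158164 - 922157)*(2102*1321 - 3453435) = -1080321*(2776742 - 3453435) = -1080321*(-676693) = 731045658453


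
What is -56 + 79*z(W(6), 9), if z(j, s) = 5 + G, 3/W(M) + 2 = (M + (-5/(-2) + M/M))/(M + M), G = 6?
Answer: 813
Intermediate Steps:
W(M) = 3/(-2 + (7/2 + M)/(2*M)) (W(M) = 3/(-2 + (M + (-5/(-2) + M/M))/(M + M)) = 3/(-2 + (M + (-5*(-½) + 1))/((2*M))) = 3/(-2 + (M + (5/2 + 1))*(1/(2*M))) = 3/(-2 + (M + 7/2)*(1/(2*M))) = 3/(-2 + (7/2 + M)*(1/(2*M))) = 3/(-2 + (7/2 + M)/(2*M)))
z(j, s) = 11 (z(j, s) = 5 + 6 = 11)
-56 + 79*z(W(6), 9) = -56 + 79*11 = -56 + 869 = 813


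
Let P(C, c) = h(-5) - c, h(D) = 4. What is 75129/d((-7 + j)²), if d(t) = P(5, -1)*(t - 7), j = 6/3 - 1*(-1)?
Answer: 25043/15 ≈ 1669.5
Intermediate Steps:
P(C, c) = 4 - c
j = 3 (j = 6*(⅓) + 1 = 2 + 1 = 3)
d(t) = -35 + 5*t (d(t) = (4 - 1*(-1))*(t - 7) = (4 + 1)*(-7 + t) = 5*(-7 + t) = -35 + 5*t)
75129/d((-7 + j)²) = 75129/(-35 + 5*(-7 + 3)²) = 75129/(-35 + 5*(-4)²) = 75129/(-35 + 5*16) = 75129/(-35 + 80) = 75129/45 = 75129*(1/45) = 25043/15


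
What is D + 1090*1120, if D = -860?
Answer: 1219940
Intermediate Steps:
D + 1090*1120 = -860 + 1090*1120 = -860 + 1220800 = 1219940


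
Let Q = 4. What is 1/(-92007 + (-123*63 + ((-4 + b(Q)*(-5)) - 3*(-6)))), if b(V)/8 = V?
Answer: -1/99902 ≈ -1.0010e-5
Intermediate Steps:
b(V) = 8*V
1/(-92007 + (-123*63 + ((-4 + b(Q)*(-5)) - 3*(-6)))) = 1/(-92007 + (-123*63 + ((-4 + (8*4)*(-5)) - 3*(-6)))) = 1/(-92007 + (-7749 + ((-4 + 32*(-5)) + 18))) = 1/(-92007 + (-7749 + ((-4 - 160) + 18))) = 1/(-92007 + (-7749 + (-164 + 18))) = 1/(-92007 + (-7749 - 146)) = 1/(-92007 - 7895) = 1/(-99902) = -1/99902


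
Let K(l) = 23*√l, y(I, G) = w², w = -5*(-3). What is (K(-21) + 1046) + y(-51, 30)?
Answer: 1271 + 23*I*√21 ≈ 1271.0 + 105.4*I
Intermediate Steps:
w = 15
y(I, G) = 225 (y(I, G) = 15² = 225)
(K(-21) + 1046) + y(-51, 30) = (23*√(-21) + 1046) + 225 = (23*(I*√21) + 1046) + 225 = (23*I*√21 + 1046) + 225 = (1046 + 23*I*√21) + 225 = 1271 + 23*I*√21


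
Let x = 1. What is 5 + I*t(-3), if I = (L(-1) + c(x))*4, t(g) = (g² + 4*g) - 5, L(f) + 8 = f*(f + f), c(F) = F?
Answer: 165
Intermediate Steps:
L(f) = -8 + 2*f² (L(f) = -8 + f*(f + f) = -8 + f*(2*f) = -8 + 2*f²)
t(g) = -5 + g² + 4*g
I = -20 (I = ((-8 + 2*(-1)²) + 1)*4 = ((-8 + 2*1) + 1)*4 = ((-8 + 2) + 1)*4 = (-6 + 1)*4 = -5*4 = -20)
5 + I*t(-3) = 5 - 20*(-5 + (-3)² + 4*(-3)) = 5 - 20*(-5 + 9 - 12) = 5 - 20*(-8) = 5 + 160 = 165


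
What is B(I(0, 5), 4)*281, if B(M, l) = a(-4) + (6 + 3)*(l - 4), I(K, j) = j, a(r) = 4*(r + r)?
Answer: -8992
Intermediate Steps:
a(r) = 8*r (a(r) = 4*(2*r) = 8*r)
B(M, l) = -68 + 9*l (B(M, l) = 8*(-4) + (6 + 3)*(l - 4) = -32 + 9*(-4 + l) = -32 + (-36 + 9*l) = -68 + 9*l)
B(I(0, 5), 4)*281 = (-68 + 9*4)*281 = (-68 + 36)*281 = -32*281 = -8992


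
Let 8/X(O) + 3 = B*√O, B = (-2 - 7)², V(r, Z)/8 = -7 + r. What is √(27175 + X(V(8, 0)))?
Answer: √(27175 - 8/(3 - 162*√2)) ≈ 164.85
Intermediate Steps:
V(r, Z) = -56 + 8*r (V(r, Z) = 8*(-7 + r) = -56 + 8*r)
B = 81 (B = (-9)² = 81)
X(O) = 8/(-3 + 81*√O)
√(27175 + X(V(8, 0))) = √(27175 + 8/(3*(-1 + 27*√(-56 + 8*8)))) = √(27175 + 8/(3*(-1 + 27*√(-56 + 64)))) = √(27175 + 8/(3*(-1 + 27*√8))) = √(27175 + 8/(3*(-1 + 27*(2*√2)))) = √(27175 + 8/(3*(-1 + 54*√2)))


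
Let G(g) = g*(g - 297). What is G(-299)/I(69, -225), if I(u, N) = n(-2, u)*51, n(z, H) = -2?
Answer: -89102/51 ≈ -1747.1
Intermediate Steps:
G(g) = g*(-297 + g)
I(u, N) = -102 (I(u, N) = -2*51 = -102)
G(-299)/I(69, -225) = -299*(-297 - 299)/(-102) = -299*(-596)*(-1/102) = 178204*(-1/102) = -89102/51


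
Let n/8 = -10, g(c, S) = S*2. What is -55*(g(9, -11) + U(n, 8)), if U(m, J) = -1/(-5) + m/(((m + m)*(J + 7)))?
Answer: 7183/6 ≈ 1197.2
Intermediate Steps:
g(c, S) = 2*S
n = -80 (n = 8*(-10) = -80)
U(m, J) = ⅕ + 1/(2*(7 + J)) (U(m, J) = -1*(-⅕) + m/(((2*m)*(7 + J))) = ⅕ + m/((2*m*(7 + J))) = ⅕ + m*(1/(2*m*(7 + J))) = ⅕ + 1/(2*(7 + J)))
-55*(g(9, -11) + U(n, 8)) = -55*(2*(-11) + (19 + 2*8)/(10*(7 + 8))) = -55*(-22 + (⅒)*(19 + 16)/15) = -55*(-22 + (⅒)*(1/15)*35) = -55*(-22 + 7/30) = -55*(-653/30) = 7183/6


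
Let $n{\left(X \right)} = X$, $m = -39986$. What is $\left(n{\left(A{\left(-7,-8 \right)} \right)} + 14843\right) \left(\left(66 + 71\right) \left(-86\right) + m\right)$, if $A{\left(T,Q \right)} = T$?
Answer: $-768030048$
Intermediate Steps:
$\left(n{\left(A{\left(-7,-8 \right)} \right)} + 14843\right) \left(\left(66 + 71\right) \left(-86\right) + m\right) = \left(-7 + 14843\right) \left(\left(66 + 71\right) \left(-86\right) - 39986\right) = 14836 \left(137 \left(-86\right) - 39986\right) = 14836 \left(-11782 - 39986\right) = 14836 \left(-51768\right) = -768030048$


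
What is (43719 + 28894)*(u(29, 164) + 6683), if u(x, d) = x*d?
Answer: 830620107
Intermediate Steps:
u(x, d) = d*x
(43719 + 28894)*(u(29, 164) + 6683) = (43719 + 28894)*(164*29 + 6683) = 72613*(4756 + 6683) = 72613*11439 = 830620107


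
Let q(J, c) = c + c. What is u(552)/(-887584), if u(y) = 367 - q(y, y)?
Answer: 737/887584 ≈ 0.00083034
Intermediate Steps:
q(J, c) = 2*c
u(y) = 367 - 2*y
u(552)/(-887584) = (367 - 2*552)/(-887584) = (367 - 1104)*(-1/887584) = -737*(-1/887584) = 737/887584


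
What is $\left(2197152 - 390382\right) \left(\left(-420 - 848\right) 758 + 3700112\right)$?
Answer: $4948685213360$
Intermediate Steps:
$\left(2197152 - 390382\right) \left(\left(-420 - 848\right) 758 + 3700112\right) = 1806770 \left(\left(-1268\right) 758 + 3700112\right) = 1806770 \left(-961144 + 3700112\right) = 1806770 \cdot 2738968 = 4948685213360$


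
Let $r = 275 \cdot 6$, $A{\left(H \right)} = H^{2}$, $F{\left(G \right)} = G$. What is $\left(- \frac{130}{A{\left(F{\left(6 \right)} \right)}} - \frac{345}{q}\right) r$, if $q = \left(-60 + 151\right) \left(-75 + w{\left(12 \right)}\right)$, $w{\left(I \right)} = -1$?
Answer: $- \frac{60957875}{10374} \approx -5876.0$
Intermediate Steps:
$q = -6916$ ($q = \left(-60 + 151\right) \left(-75 - 1\right) = 91 \left(-76\right) = -6916$)
$r = 1650$
$\left(- \frac{130}{A{\left(F{\left(6 \right)} \right)}} - \frac{345}{q}\right) r = \left(- \frac{130}{6^{2}} - \frac{345}{-6916}\right) 1650 = \left(- \frac{130}{36} - - \frac{345}{6916}\right) 1650 = \left(\left(-130\right) \frac{1}{36} + \frac{345}{6916}\right) 1650 = \left(- \frac{65}{18} + \frac{345}{6916}\right) 1650 = \left(- \frac{221665}{62244}\right) 1650 = - \frac{60957875}{10374}$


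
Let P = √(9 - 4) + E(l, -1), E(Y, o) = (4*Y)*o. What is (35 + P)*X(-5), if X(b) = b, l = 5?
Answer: -75 - 5*√5 ≈ -86.180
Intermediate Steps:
E(Y, o) = 4*Y*o
P = -20 + √5 (P = √(9 - 4) + 4*5*(-1) = √5 - 20 = -20 + √5 ≈ -17.764)
(35 + P)*X(-5) = (35 + (-20 + √5))*(-5) = (15 + √5)*(-5) = -75 - 5*√5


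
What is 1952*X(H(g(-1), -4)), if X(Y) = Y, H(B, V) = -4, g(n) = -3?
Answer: -7808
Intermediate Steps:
1952*X(H(g(-1), -4)) = 1952*(-4) = -7808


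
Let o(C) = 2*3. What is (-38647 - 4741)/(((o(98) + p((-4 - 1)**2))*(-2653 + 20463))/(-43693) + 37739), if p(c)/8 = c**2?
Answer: -145827068/119982559 ≈ -1.2154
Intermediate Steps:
o(C) = 6
p(c) = 8*c**2
(-38647 - 4741)/(((o(98) + p((-4 - 1)**2))*(-2653 + 20463))/(-43693) + 37739) = (-38647 - 4741)/(((6 + 8*((-4 - 1)**2)**2)*(-2653 + 20463))/(-43693) + 37739) = -43388/(((6 + 8*((-5)**2)**2)*17810)*(-1/43693) + 37739) = -43388/(((6 + 8*25**2)*17810)*(-1/43693) + 37739) = -43388/(((6 + 8*625)*17810)*(-1/43693) + 37739) = -43388/(((6 + 5000)*17810)*(-1/43693) + 37739) = -43388/((5006*17810)*(-1/43693) + 37739) = -43388/(89156860*(-1/43693) + 37739) = -43388/(-6858220/3361 + 37739) = -43388/119982559/3361 = -43388*3361/119982559 = -145827068/119982559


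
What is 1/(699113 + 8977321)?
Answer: 1/9676434 ≈ 1.0334e-7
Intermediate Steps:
1/(699113 + 8977321) = 1/9676434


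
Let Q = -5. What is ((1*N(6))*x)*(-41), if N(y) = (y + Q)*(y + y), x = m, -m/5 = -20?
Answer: -49200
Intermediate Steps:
m = 100 (m = -5*(-20) = 100)
x = 100
N(y) = 2*y*(-5 + y) (N(y) = (y - 5)*(y + y) = (-5 + y)*(2*y) = 2*y*(-5 + y))
((1*N(6))*x)*(-41) = ((1*(2*6*(-5 + 6)))*100)*(-41) = ((1*(2*6*1))*100)*(-41) = ((1*12)*100)*(-41) = (12*100)*(-41) = 1200*(-41) = -49200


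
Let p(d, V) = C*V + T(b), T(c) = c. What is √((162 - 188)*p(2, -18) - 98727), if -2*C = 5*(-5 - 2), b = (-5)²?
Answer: I*√91187 ≈ 301.97*I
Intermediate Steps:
b = 25
C = 35/2 (C = -5*(-5 - 2)/2 = -5*(-7)/2 = -½*(-35) = 35/2 ≈ 17.500)
p(d, V) = 25 + 35*V/2 (p(d, V) = 35*V/2 + 25 = 25 + 35*V/2)
√((162 - 188)*p(2, -18) - 98727) = √((162 - 188)*(25 + (35/2)*(-18)) - 98727) = √(-26*(25 - 315) - 98727) = √(-26*(-290) - 98727) = √(7540 - 98727) = √(-91187) = I*√91187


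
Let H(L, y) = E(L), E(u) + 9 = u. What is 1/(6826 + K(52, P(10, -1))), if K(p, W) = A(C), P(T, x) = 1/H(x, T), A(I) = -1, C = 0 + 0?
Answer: 1/6825 ≈ 0.00014652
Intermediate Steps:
E(u) = -9 + u
H(L, y) = -9 + L
C = 0
P(T, x) = 1/(-9 + x)
K(p, W) = -1
1/(6826 + K(52, P(10, -1))) = 1/(6826 - 1) = 1/6825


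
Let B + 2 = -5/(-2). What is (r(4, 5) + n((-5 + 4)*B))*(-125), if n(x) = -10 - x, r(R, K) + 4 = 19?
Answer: -1375/2 ≈ -687.50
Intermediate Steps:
B = 1/2 (B = -2 - 5/(-2) = -2 - 5*(-1/2) = -2 + 5/2 = 1/2 ≈ 0.50000)
r(R, K) = 15 (r(R, K) = -4 + 19 = 15)
(r(4, 5) + n((-5 + 4)*B))*(-125) = (15 + (-10 - (-5 + 4)/2))*(-125) = (15 + (-10 - (-1)/2))*(-125) = (15 + (-10 - 1*(-1/2)))*(-125) = (15 + (-10 + 1/2))*(-125) = (15 - 19/2)*(-125) = (11/2)*(-125) = -1375/2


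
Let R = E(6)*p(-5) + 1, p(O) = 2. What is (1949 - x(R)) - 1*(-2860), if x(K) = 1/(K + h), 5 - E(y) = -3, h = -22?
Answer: 24046/5 ≈ 4809.2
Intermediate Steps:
E(y) = 8 (E(y) = 5 - 1*(-3) = 5 + 3 = 8)
R = 17 (R = 8*2 + 1 = 16 + 1 = 17)
x(K) = 1/(-22 + K) (x(K) = 1/(K - 22) = 1/(-22 + K))
(1949 - x(R)) - 1*(-2860) = (1949 - 1/(-22 + 17)) - 1*(-2860) = (1949 - 1/(-5)) + 2860 = (1949 - 1*(-⅕)) + 2860 = (1949 + ⅕) + 2860 = 9746/5 + 2860 = 24046/5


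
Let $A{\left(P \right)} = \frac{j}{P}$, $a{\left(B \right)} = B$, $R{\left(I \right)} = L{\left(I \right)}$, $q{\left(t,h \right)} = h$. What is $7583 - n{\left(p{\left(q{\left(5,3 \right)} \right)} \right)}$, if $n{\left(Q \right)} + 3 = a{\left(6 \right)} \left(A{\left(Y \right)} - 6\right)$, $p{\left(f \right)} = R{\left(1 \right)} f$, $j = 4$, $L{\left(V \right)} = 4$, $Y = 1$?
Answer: $7598$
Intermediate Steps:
$R{\left(I \right)} = 4$
$A{\left(P \right)} = \frac{4}{P}$
$p{\left(f \right)} = 4 f$
$n{\left(Q \right)} = -15$ ($n{\left(Q \right)} = -3 + 6 \left(\frac{4}{1} - 6\right) = -3 + 6 \left(4 \cdot 1 - 6\right) = -3 + 6 \left(4 - 6\right) = -3 + 6 \left(-2\right) = -3 - 12 = -15$)
$7583 - n{\left(p{\left(q{\left(5,3 \right)} \right)} \right)} = 7583 - -15 = 7583 + 15 = 7598$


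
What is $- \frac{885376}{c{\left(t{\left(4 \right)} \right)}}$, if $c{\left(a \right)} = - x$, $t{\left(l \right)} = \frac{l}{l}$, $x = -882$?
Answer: $- \frac{442688}{441} \approx -1003.8$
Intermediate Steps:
$t{\left(l \right)} = 1$
$c{\left(a \right)} = 882$ ($c{\left(a \right)} = \left(-1\right) \left(-882\right) = 882$)
$- \frac{885376}{c{\left(t{\left(4 \right)} \right)}} = - \frac{885376}{882} = \left(-885376\right) \frac{1}{882} = - \frac{442688}{441}$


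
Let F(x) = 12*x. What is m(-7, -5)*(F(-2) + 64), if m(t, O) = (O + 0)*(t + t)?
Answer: 2800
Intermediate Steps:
m(t, O) = 2*O*t (m(t, O) = O*(2*t) = 2*O*t)
m(-7, -5)*(F(-2) + 64) = (2*(-5)*(-7))*(12*(-2) + 64) = 70*(-24 + 64) = 70*40 = 2800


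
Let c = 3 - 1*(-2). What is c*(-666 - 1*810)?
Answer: -7380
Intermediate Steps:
c = 5 (c = 3 + 2 = 5)
c*(-666 - 1*810) = 5*(-666 - 1*810) = 5*(-666 - 810) = 5*(-1476) = -7380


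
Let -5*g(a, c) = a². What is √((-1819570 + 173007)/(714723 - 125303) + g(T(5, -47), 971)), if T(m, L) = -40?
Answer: 3*I*√3115100466985/294710 ≈ 17.966*I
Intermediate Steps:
g(a, c) = -a²/5
√((-1819570 + 173007)/(714723 - 125303) + g(T(5, -47), 971)) = √((-1819570 + 173007)/(714723 - 125303) - ⅕*(-40)²) = √(-1646563/589420 - ⅕*1600) = √(-1646563*1/589420 - 320) = √(-1646563/589420 - 320) = √(-190260963/589420) = 3*I*√3115100466985/294710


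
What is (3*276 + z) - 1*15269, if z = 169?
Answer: -14272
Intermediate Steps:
(3*276 + z) - 1*15269 = (3*276 + 169) - 1*15269 = (828 + 169) - 15269 = 997 - 15269 = -14272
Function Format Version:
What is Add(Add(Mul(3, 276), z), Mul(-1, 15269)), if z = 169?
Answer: -14272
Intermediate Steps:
Add(Add(Mul(3, 276), z), Mul(-1, 15269)) = Add(Add(Mul(3, 276), 169), Mul(-1, 15269)) = Add(Add(828, 169), -15269) = Add(997, -15269) = -14272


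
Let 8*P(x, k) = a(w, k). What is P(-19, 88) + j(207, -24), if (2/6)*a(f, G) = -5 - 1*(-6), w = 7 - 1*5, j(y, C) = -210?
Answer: -1677/8 ≈ -209.63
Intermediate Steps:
w = 2 (w = 7 - 5 = 2)
a(f, G) = 3 (a(f, G) = 3*(-5 - 1*(-6)) = 3*(-5 + 6) = 3*1 = 3)
P(x, k) = 3/8 (P(x, k) = (⅛)*3 = 3/8)
P(-19, 88) + j(207, -24) = 3/8 - 210 = -1677/8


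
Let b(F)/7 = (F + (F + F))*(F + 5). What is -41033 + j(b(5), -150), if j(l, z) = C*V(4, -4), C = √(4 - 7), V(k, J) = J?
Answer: -41033 - 4*I*√3 ≈ -41033.0 - 6.9282*I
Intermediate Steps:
C = I*√3 (C = √(-3) = I*√3 ≈ 1.732*I)
b(F) = 21*F*(5 + F) (b(F) = 7*((F + (F + F))*(F + 5)) = 7*((F + 2*F)*(5 + F)) = 7*((3*F)*(5 + F)) = 7*(3*F*(5 + F)) = 21*F*(5 + F))
j(l, z) = -4*I*√3 (j(l, z) = (I*√3)*(-4) = -4*I*√3)
-41033 + j(b(5), -150) = -41033 - 4*I*√3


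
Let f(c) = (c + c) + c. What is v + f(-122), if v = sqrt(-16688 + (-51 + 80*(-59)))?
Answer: -366 + I*sqrt(21459) ≈ -366.0 + 146.49*I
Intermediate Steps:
v = I*sqrt(21459) (v = sqrt(-16688 + (-51 - 4720)) = sqrt(-16688 - 4771) = sqrt(-21459) = I*sqrt(21459) ≈ 146.49*I)
f(c) = 3*c (f(c) = 2*c + c = 3*c)
v + f(-122) = I*sqrt(21459) + 3*(-122) = I*sqrt(21459) - 366 = -366 + I*sqrt(21459)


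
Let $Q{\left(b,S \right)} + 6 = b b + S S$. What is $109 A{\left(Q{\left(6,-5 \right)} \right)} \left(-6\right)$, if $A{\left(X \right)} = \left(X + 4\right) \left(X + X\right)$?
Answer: $-4244460$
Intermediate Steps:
$Q{\left(b,S \right)} = -6 + S^{2} + b^{2}$ ($Q{\left(b,S \right)} = -6 + \left(b b + S S\right) = -6 + \left(b^{2} + S^{2}\right) = -6 + \left(S^{2} + b^{2}\right) = -6 + S^{2} + b^{2}$)
$A{\left(X \right)} = 2 X \left(4 + X\right)$ ($A{\left(X \right)} = \left(4 + X\right) 2 X = 2 X \left(4 + X\right)$)
$109 A{\left(Q{\left(6,-5 \right)} \right)} \left(-6\right) = 109 \cdot 2 \left(-6 + \left(-5\right)^{2} + 6^{2}\right) \left(4 + \left(-6 + \left(-5\right)^{2} + 6^{2}\right)\right) \left(-6\right) = 109 \cdot 2 \left(-6 + 25 + 36\right) \left(4 + \left(-6 + 25 + 36\right)\right) \left(-6\right) = 109 \cdot 2 \cdot 55 \left(4 + 55\right) \left(-6\right) = 109 \cdot 2 \cdot 55 \cdot 59 \left(-6\right) = 109 \cdot 6490 \left(-6\right) = 109 \left(-38940\right) = -4244460$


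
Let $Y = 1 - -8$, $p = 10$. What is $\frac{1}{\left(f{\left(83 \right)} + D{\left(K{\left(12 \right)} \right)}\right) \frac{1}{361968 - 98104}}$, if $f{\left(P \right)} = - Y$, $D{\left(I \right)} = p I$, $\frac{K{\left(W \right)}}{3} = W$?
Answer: $\frac{263864}{351} \approx 751.75$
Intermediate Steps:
$Y = 9$ ($Y = 1 + 8 = 9$)
$K{\left(W \right)} = 3 W$
$D{\left(I \right)} = 10 I$
$f{\left(P \right)} = -9$ ($f{\left(P \right)} = \left(-1\right) 9 = -9$)
$\frac{1}{\left(f{\left(83 \right)} + D{\left(K{\left(12 \right)} \right)}\right) \frac{1}{361968 - 98104}} = \frac{1}{\left(-9 + 10 \cdot 3 \cdot 12\right) \frac{1}{361968 - 98104}} = \frac{1}{\left(-9 + 10 \cdot 36\right) \frac{1}{263864}} = \frac{1}{\left(-9 + 360\right) \frac{1}{263864}} = \frac{1}{351 \cdot \frac{1}{263864}} = \frac{1}{\frac{351}{263864}} = \frac{263864}{351}$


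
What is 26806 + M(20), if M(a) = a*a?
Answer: 27206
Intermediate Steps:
M(a) = a**2
26806 + M(20) = 26806 + 20**2 = 26806 + 400 = 27206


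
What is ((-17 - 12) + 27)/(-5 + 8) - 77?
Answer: -233/3 ≈ -77.667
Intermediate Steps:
((-17 - 12) + 27)/(-5 + 8) - 77 = (-29 + 27)/3 - 77 = -2*⅓ - 77 = -⅔ - 77 = -233/3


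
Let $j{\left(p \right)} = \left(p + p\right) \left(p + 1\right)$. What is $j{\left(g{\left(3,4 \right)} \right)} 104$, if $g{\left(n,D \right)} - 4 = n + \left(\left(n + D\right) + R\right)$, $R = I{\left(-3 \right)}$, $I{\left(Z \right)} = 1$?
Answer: $49920$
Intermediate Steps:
$R = 1$
$g{\left(n,D \right)} = 5 + D + 2 n$ ($g{\left(n,D \right)} = 4 + \left(n + \left(\left(n + D\right) + 1\right)\right) = 4 + \left(n + \left(\left(D + n\right) + 1\right)\right) = 4 + \left(n + \left(1 + D + n\right)\right) = 4 + \left(1 + D + 2 n\right) = 5 + D + 2 n$)
$j{\left(p \right)} = 2 p \left(1 + p\right)$
$j{\left(g{\left(3,4 \right)} \right)} 104 = 2 \left(5 + 4 + 2 \cdot 3\right) \left(1 + \left(5 + 4 + 2 \cdot 3\right)\right) 104 = 2 \left(5 + 4 + 6\right) \left(1 + \left(5 + 4 + 6\right)\right) 104 = 2 \cdot 15 \left(1 + 15\right) 104 = 2 \cdot 15 \cdot 16 \cdot 104 = 480 \cdot 104 = 49920$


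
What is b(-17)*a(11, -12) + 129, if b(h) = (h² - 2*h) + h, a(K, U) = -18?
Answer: -5379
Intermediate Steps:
b(h) = h² - h
b(-17)*a(11, -12) + 129 = -17*(-1 - 17)*(-18) + 129 = -17*(-18)*(-18) + 129 = 306*(-18) + 129 = -5508 + 129 = -5379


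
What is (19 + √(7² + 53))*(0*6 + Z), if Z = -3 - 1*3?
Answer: -114 - 6*√102 ≈ -174.60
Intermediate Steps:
Z = -6 (Z = -3 - 3 = -6)
(19 + √(7² + 53))*(0*6 + Z) = (19 + √(7² + 53))*(0*6 - 6) = (19 + √(49 + 53))*(0 - 6) = (19 + √102)*(-6) = -114 - 6*√102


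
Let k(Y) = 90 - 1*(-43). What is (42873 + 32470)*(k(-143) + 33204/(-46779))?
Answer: 155417615743/15593 ≈ 9.9671e+6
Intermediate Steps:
k(Y) = 133 (k(Y) = 90 + 43 = 133)
(42873 + 32470)*(k(-143) + 33204/(-46779)) = (42873 + 32470)*(133 + 33204/(-46779)) = 75343*(133 + 33204*(-1/46779)) = 75343*(133 - 11068/15593) = 75343*(2062801/15593) = 155417615743/15593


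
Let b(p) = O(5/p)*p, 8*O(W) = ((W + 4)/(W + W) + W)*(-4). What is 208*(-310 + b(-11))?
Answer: -347308/5 ≈ -69462.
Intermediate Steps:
O(W) = -W/2 - (4 + W)/(4*W) (O(W) = (((W + 4)/(W + W) + W)*(-4))/8 = (((4 + W)/((2*W)) + W)*(-4))/8 = (((4 + W)*(1/(2*W)) + W)*(-4))/8 = (((4 + W)/(2*W) + W)*(-4))/8 = ((W + (4 + W)/(2*W))*(-4))/8 = (-4*W - 2*(4 + W)/W)/8 = -W/2 - (4 + W)/(4*W))
b(p) = p*(-¼ - 5/(2*p) - p/5) (b(p) = (-¼ - 1/(5/p) - 5/(2*p))*p = (-¼ - p/5 - 5/(2*p))*p = (-¼ - 5/(2*p) - p/5)*p = p*(-¼ - 5/(2*p) - p/5))
208*(-310 + b(-11)) = 208*(-310 + (-5/2 - 1/20*(-11)*(5 + 4*(-11)))) = 208*(-310 + (-5/2 - 1/20*(-11)*(5 - 44))) = 208*(-310 + (-5/2 - 1/20*(-11)*(-39))) = 208*(-310 + (-5/2 - 429/20)) = 208*(-310 - 479/20) = 208*(-6679/20) = -347308/5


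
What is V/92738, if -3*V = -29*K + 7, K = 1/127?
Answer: -430/17666589 ≈ -2.4340e-5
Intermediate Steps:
K = 1/127 ≈ 0.0078740
V = -860/381 (V = -(-29*1/127 + 7)/3 = -(-29/127 + 7)/3 = -⅓*860/127 = -860/381 ≈ -2.2572)
V/92738 = -860/381/92738 = -860/381*1/92738 = -430/17666589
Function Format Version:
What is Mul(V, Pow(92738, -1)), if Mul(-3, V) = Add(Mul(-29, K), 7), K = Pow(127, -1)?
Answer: Rational(-430, 17666589) ≈ -2.4340e-5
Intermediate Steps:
K = Rational(1, 127) ≈ 0.0078740
V = Rational(-860, 381) (V = Mul(Rational(-1, 3), Add(Mul(-29, Rational(1, 127)), 7)) = Mul(Rational(-1, 3), Add(Rational(-29, 127), 7)) = Mul(Rational(-1, 3), Rational(860, 127)) = Rational(-860, 381) ≈ -2.2572)
Mul(V, Pow(92738, -1)) = Mul(Rational(-860, 381), Pow(92738, -1)) = Mul(Rational(-860, 381), Rational(1, 92738)) = Rational(-430, 17666589)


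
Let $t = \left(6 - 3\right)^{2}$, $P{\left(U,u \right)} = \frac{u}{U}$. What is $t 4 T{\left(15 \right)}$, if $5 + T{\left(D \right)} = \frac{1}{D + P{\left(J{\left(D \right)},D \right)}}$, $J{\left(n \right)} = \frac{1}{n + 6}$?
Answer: $- \frac{9894}{55} \approx -179.89$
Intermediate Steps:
$J{\left(n \right)} = \frac{1}{6 + n}$
$T{\left(D \right)} = -5 + \frac{1}{D + D \left(6 + D\right)}$ ($T{\left(D \right)} = -5 + \frac{1}{D + \frac{D}{\frac{1}{6 + D}}} = -5 + \frac{1}{D + D \left(6 + D\right)}$)
$t = 9$ ($t = 3^{2} = 9$)
$t 4 T{\left(15 \right)} = 9 \cdot 4 \frac{1 - 525 - 5 \cdot 15^{2}}{15 \left(7 + 15\right)} = 9 \cdot 4 \frac{1 - 525 - 1125}{15 \cdot 22} = 9 \cdot 4 \cdot \frac{1}{15} \cdot \frac{1}{22} \left(1 - 525 - 1125\right) = 9 \cdot 4 \cdot \frac{1}{15} \cdot \frac{1}{22} \left(-1649\right) = 9 \cdot 4 \left(- \frac{1649}{330}\right) = 9 \left(- \frac{3298}{165}\right) = - \frac{9894}{55}$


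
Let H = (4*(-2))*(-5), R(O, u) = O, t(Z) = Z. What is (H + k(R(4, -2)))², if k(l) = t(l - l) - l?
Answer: 1296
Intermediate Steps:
k(l) = -l (k(l) = (l - l) - l = 0 - l = -l)
H = 40 (H = -8*(-5) = 40)
(H + k(R(4, -2)))² = (40 - 1*4)² = (40 - 4)² = 36² = 1296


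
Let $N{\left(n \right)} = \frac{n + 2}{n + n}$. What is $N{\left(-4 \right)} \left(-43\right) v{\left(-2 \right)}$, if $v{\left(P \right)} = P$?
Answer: $\frac{43}{2} \approx 21.5$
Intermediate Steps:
$N{\left(n \right)} = \frac{2 + n}{2 n}$
$N{\left(-4 \right)} \left(-43\right) v{\left(-2 \right)} = \frac{2 - 4}{2 \left(-4\right)} \left(-43\right) \left(-2\right) = \frac{1}{2} \left(- \frac{1}{4}\right) \left(-2\right) \left(-43\right) \left(-2\right) = \frac{1}{4} \left(-43\right) \left(-2\right) = \left(- \frac{43}{4}\right) \left(-2\right) = \frac{43}{2}$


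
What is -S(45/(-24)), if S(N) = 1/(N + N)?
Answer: 4/15 ≈ 0.26667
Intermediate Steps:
S(N) = 1/(2*N)
-S(45/(-24)) = -1/(2*(45/(-24))) = -1/(2*(45*(-1/24))) = -1/(2*(-15/8)) = -(-8)/(2*15) = -1*(-4/15) = 4/15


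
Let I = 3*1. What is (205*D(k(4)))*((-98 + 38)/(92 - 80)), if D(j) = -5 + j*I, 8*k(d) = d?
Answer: 7175/2 ≈ 3587.5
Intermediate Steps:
k(d) = d/8
I = 3
D(j) = -5 + 3*j (D(j) = -5 + j*3 = -5 + 3*j)
(205*D(k(4)))*((-98 + 38)/(92 - 80)) = (205*(-5 + 3*((⅛)*4)))*((-98 + 38)/(92 - 80)) = (205*(-5 + 3*(½)))*(-60/12) = (205*(-5 + 3/2))*(-60*1/12) = (205*(-7/2))*(-5) = -1435/2*(-5) = 7175/2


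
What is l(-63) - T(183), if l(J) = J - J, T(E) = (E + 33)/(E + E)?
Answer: -36/61 ≈ -0.59016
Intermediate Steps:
T(E) = (33 + E)/(2*E) (T(E) = (33 + E)/((2*E)) = (33 + E)*(1/(2*E)) = (33 + E)/(2*E))
l(J) = 0
l(-63) - T(183) = 0 - (33 + 183)/(2*183) = 0 - 216/(2*183) = 0 - 1*36/61 = 0 - 36/61 = -36/61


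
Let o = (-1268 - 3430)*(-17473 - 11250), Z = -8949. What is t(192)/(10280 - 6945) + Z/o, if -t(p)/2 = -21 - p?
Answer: 22772443/178369830 ≈ 0.12767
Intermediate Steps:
t(p) = 42 + 2*p (t(p) = -2*(-21 - p) = 42 + 2*p)
o = 134940654 (o = -4698*(-28723) = 134940654)
t(192)/(10280 - 6945) + Z/o = (42 + 2*192)/(10280 - 6945) - 8949/134940654 = (42 + 384)/3335 - 8949*1/134940654 = 426*(1/3335) - 2983/44980218 = 426/3335 - 2983/44980218 = 22772443/178369830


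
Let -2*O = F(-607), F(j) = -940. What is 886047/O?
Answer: 886047/470 ≈ 1885.2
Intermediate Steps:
O = 470 (O = -½*(-940) = 470)
886047/O = 886047/470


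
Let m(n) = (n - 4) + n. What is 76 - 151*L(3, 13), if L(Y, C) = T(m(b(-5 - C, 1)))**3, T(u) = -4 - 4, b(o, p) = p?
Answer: 77388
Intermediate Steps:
m(n) = -4 + 2*n (m(n) = (-4 + n) + n = -4 + 2*n)
T(u) = -8
L(Y, C) = -512 (L(Y, C) = (-8)**3 = -512)
76 - 151*L(3, 13) = 76 - 151*(-512) = 76 + 77312 = 77388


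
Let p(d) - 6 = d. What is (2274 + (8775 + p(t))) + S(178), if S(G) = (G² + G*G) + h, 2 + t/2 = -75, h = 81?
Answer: 74350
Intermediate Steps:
t = -154 (t = -4 + 2*(-75) = -4 - 150 = -154)
p(d) = 6 + d
S(G) = 81 + 2*G² (S(G) = (G² + G*G) + 81 = (G² + G²) + 81 = 2*G² + 81 = 81 + 2*G²)
(2274 + (8775 + p(t))) + S(178) = (2274 + (8775 + (6 - 154))) + (81 + 2*178²) = (2274 + (8775 - 148)) + (81 + 2*31684) = (2274 + 8627) + (81 + 63368) = 10901 + 63449 = 74350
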